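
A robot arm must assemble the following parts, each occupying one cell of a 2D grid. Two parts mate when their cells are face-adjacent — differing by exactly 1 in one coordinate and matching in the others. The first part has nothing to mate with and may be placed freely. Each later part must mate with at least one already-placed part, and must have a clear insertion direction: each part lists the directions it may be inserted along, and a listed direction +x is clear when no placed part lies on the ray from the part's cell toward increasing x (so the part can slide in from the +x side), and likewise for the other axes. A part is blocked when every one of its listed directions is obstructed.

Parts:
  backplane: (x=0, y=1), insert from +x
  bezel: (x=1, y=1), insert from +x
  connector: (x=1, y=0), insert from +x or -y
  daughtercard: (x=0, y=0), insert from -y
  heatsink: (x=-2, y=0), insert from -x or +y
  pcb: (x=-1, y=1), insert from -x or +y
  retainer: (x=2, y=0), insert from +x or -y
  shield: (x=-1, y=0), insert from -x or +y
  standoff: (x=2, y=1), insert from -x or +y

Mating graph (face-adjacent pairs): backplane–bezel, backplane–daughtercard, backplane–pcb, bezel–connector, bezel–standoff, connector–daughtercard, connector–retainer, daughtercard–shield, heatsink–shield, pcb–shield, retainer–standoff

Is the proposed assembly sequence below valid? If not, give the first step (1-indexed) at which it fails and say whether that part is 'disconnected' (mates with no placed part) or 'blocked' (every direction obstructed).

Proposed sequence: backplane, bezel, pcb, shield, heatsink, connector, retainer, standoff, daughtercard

Valid

1. backplane@(0, 1) [+x clear] — {backplane}
2. bezel@(1, 1) [+x clear] — {backplane, bezel}
3. pcb@(-1, 1) [-x clear] — {backplane, bezel, pcb}
4. shield@(-1, 0) [-x clear] — {backplane, bezel, pcb, shield}
5. heatsink@(-2, 0) [-x clear] — {backplane, bezel, heatsink, pcb, shield}
6. connector@(1, 0) [+x clear] — {backplane, bezel, connector, heatsink, pcb, shield}
7. retainer@(2, 0) [+x clear] — {backplane, bezel, connector, heatsink, pcb, retainer, shield}
8. standoff@(2, 1) [+y clear] — {backplane, bezel, connector, heatsink, pcb, retainer, shield, standoff}
9. daughtercard@(0, 0) [-y clear] — {backplane, bezel, connector, daughtercard, heatsink, pcb, retainer, shield, standoff}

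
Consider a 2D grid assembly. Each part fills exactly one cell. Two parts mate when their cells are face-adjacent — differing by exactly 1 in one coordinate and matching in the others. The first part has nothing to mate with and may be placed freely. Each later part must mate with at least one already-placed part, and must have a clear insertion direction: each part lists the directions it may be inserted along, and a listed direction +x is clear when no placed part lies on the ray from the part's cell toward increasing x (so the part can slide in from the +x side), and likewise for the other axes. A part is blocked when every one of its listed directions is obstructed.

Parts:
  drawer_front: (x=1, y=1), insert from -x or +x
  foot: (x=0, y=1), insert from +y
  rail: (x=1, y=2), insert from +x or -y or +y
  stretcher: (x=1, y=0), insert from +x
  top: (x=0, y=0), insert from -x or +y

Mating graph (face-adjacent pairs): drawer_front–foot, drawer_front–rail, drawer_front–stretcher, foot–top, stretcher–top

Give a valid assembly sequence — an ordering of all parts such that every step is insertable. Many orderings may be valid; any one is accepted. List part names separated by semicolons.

top; foot; drawer_front; rail; stretcher

1. top@(0, 0) [-x clear] — {top}
2. foot@(0, 1) [+y clear] — {foot, top}
3. drawer_front@(1, 1) [+x clear] — {drawer_front, foot, top}
4. rail@(1, 2) [+x clear] — {drawer_front, foot, rail, top}
5. stretcher@(1, 0) [+x clear] — {drawer_front, foot, rail, stretcher, top}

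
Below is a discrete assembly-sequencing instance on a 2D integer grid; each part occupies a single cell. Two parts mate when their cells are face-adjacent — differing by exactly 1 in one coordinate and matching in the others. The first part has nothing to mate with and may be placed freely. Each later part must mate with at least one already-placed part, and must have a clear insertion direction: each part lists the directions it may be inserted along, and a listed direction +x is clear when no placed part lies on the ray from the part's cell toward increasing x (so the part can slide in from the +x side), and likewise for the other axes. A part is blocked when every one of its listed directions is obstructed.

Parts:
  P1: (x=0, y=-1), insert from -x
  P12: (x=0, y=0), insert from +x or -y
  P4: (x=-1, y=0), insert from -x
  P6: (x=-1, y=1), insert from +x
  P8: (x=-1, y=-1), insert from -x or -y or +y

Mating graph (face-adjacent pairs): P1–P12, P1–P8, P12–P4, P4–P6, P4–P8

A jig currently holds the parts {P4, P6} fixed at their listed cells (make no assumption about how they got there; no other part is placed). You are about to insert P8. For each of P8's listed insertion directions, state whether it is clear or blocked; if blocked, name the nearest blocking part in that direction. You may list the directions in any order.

+y: blocked by P4; -x: clear; -y: clear

-x: ray from P8(-1, -1) has no placed part ⇒ clear
-y: ray from P8(-1, -1) has no placed part ⇒ clear
+y: nearest on ray is P4@(-1, 0) ⇒ blocked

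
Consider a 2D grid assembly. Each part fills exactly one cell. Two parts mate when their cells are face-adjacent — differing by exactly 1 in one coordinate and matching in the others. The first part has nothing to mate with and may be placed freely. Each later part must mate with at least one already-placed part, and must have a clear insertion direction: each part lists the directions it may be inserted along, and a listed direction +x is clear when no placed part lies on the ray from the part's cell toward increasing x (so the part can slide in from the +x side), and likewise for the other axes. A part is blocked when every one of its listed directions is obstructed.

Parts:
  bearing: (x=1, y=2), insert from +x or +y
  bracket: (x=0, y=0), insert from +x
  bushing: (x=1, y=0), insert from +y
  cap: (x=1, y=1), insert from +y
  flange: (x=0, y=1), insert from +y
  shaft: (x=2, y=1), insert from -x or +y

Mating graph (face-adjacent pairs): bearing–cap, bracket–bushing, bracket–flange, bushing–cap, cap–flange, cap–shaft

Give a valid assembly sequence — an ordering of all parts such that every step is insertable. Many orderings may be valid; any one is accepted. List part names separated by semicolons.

flange; bracket; bushing; cap; bearing; shaft

1. flange@(0, 1) [+y clear] — {flange}
2. bracket@(0, 0) [+x clear] — {bracket, flange}
3. bushing@(1, 0) [+y clear] — {bracket, bushing, flange}
4. cap@(1, 1) [+y clear] — {bracket, bushing, cap, flange}
5. bearing@(1, 2) [+x clear] — {bearing, bracket, bushing, cap, flange}
6. shaft@(2, 1) [+y clear] — {bearing, bracket, bushing, cap, flange, shaft}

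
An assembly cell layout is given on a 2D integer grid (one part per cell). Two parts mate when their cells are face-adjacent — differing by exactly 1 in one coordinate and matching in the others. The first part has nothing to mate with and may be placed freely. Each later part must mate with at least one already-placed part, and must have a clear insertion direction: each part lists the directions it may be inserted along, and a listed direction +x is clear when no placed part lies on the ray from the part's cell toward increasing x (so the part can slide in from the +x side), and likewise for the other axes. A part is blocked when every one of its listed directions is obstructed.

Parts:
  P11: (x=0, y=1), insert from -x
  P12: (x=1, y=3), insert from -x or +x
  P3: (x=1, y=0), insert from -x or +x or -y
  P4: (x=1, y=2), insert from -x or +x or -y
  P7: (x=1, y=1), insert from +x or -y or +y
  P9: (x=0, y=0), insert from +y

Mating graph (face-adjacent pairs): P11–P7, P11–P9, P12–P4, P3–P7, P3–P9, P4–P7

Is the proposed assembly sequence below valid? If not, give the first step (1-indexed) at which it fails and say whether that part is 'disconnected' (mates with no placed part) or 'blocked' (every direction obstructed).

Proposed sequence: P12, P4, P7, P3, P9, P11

Valid

1. P12@(1, 3) [-x clear] — {P12}
2. P4@(1, 2) [-x clear] — {P12, P4}
3. P7@(1, 1) [+x clear] — {P12, P4, P7}
4. P3@(1, 0) [-x clear] — {P12, P3, P4, P7}
5. P9@(0, 0) [+y clear] — {P12, P3, P4, P7, P9}
6. P11@(0, 1) [-x clear] — {P11, P12, P3, P4, P7, P9}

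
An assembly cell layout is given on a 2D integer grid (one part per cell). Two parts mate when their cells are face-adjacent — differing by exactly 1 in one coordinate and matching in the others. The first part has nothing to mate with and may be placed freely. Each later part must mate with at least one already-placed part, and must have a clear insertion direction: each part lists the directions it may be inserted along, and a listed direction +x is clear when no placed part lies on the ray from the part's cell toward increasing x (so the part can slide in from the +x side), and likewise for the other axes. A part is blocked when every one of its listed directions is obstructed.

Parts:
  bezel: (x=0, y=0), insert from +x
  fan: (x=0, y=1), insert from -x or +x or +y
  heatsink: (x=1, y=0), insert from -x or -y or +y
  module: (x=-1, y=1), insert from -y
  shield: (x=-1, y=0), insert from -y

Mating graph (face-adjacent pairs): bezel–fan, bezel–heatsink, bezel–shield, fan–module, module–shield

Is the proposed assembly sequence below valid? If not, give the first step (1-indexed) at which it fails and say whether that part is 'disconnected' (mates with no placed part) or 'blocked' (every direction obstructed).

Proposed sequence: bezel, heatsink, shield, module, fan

1. bezel@(0, 0) [+x clear] — {bezel}
2. heatsink@(1, 0) [-y clear] — {bezel, heatsink}
3. shield@(-1, 0) [-y clear] — {bezel, heatsink, shield}
4. module@(-1, 1) — -y all obstructed ⇒ blocked

Invalid at step 4 (blocked)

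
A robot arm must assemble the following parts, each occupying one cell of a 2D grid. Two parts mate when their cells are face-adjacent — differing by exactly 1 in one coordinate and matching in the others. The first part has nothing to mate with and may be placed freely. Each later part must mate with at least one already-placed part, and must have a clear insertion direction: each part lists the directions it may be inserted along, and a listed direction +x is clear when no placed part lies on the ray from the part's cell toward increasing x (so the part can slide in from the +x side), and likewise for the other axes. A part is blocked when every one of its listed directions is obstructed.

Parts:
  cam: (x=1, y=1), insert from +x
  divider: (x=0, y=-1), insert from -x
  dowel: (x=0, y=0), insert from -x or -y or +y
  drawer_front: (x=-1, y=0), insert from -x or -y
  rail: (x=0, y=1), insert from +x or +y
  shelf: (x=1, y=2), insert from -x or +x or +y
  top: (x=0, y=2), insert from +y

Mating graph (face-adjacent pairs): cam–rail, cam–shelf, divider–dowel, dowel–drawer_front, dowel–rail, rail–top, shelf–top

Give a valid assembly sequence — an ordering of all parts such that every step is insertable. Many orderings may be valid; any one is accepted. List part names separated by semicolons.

1. top@(0, 2) [+y clear] — {top}
2. shelf@(1, 2) [+x clear] — {shelf, top}
3. rail@(0, 1) [+x clear] — {rail, shelf, top}
4. cam@(1, 1) [+x clear] — {cam, rail, shelf, top}
5. dowel@(0, 0) [-x clear] — {cam, dowel, rail, shelf, top}
6. divider@(0, -1) [-x clear] — {cam, divider, dowel, rail, shelf, top}
7. drawer_front@(-1, 0) [-x clear] — {cam, divider, dowel, drawer_front, rail, shelf, top}

top; shelf; rail; cam; dowel; divider; drawer_front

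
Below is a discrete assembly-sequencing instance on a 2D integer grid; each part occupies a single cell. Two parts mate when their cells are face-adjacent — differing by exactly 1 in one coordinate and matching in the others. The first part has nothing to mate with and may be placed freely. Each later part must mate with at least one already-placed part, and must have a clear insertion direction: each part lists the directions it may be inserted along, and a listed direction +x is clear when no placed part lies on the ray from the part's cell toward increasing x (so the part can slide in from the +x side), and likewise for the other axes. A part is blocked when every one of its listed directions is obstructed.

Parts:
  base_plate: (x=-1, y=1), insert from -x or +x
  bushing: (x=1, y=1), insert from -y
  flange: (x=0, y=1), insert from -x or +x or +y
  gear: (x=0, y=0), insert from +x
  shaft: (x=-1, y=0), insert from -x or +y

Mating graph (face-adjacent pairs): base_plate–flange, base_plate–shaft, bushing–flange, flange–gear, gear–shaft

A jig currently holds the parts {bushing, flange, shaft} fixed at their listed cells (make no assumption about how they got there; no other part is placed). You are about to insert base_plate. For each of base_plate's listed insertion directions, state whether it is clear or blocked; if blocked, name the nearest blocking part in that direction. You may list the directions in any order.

+x: blocked by flange; -x: clear

-x: ray from base_plate(-1, 1) has no placed part ⇒ clear
+x: nearest on ray is flange@(0, 1) ⇒ blocked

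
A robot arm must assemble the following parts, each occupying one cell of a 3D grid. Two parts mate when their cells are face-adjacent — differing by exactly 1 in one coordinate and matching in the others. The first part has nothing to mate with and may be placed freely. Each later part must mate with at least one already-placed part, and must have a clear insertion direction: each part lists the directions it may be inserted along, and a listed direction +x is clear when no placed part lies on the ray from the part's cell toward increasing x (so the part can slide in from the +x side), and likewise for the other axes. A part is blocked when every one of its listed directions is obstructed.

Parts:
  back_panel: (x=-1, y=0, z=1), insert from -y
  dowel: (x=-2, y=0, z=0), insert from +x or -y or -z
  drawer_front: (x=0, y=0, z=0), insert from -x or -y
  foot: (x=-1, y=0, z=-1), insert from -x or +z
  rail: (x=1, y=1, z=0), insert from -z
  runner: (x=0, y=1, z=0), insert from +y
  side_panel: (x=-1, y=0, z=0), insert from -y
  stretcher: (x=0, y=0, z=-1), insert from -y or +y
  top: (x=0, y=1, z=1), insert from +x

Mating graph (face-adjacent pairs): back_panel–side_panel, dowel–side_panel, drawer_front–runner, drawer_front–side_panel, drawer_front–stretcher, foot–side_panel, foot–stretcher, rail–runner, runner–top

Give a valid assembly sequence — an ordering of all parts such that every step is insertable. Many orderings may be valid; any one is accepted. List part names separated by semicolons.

1. rail@(1, 1, 0) [-z clear] — {rail}
2. runner@(0, 1, 0) [+y clear] — {rail, runner}
3. top@(0, 1, 1) [+x clear] — {rail, runner, top}
4. drawer_front@(0, 0, 0) [-x clear] — {drawer_front, rail, runner, top}
5. side_panel@(-1, 0, 0) [-y clear] — {drawer_front, rail, runner, side_panel, top}
6. foot@(-1, 0, -1) [-x clear] — {drawer_front, foot, rail, runner, side_panel, top}
7. dowel@(-2, 0, 0) [-y clear] — {dowel, drawer_front, foot, rail, runner, side_panel, top}
8. back_panel@(-1, 0, 1) [-y clear] — {back_panel, dowel, drawer_front, foot, rail, runner, side_panel, top}
9. stretcher@(0, 0, -1) [-y clear] — {back_panel, dowel, drawer_front, foot, rail, runner, side_panel, stretcher, top}

rail; runner; top; drawer_front; side_panel; foot; dowel; back_panel; stretcher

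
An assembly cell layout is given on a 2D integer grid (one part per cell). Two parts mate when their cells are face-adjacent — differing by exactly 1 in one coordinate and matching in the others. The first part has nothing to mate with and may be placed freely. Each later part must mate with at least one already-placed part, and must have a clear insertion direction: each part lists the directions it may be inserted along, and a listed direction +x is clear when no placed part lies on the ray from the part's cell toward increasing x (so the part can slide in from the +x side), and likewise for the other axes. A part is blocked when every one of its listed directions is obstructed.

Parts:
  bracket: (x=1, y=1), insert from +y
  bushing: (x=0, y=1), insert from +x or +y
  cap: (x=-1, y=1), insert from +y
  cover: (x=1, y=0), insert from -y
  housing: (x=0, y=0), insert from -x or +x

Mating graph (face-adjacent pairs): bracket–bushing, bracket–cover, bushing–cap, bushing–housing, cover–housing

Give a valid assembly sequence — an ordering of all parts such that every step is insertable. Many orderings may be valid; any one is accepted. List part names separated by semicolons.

1. cap@(-1, 1) [+y clear] — {cap}
2. bushing@(0, 1) [+x clear] — {bushing, cap}
3. bracket@(1, 1) [+y clear] — {bracket, bushing, cap}
4. housing@(0, 0) [-x clear] — {bracket, bushing, cap, housing}
5. cover@(1, 0) [-y clear] — {bracket, bushing, cap, cover, housing}

cap; bushing; bracket; housing; cover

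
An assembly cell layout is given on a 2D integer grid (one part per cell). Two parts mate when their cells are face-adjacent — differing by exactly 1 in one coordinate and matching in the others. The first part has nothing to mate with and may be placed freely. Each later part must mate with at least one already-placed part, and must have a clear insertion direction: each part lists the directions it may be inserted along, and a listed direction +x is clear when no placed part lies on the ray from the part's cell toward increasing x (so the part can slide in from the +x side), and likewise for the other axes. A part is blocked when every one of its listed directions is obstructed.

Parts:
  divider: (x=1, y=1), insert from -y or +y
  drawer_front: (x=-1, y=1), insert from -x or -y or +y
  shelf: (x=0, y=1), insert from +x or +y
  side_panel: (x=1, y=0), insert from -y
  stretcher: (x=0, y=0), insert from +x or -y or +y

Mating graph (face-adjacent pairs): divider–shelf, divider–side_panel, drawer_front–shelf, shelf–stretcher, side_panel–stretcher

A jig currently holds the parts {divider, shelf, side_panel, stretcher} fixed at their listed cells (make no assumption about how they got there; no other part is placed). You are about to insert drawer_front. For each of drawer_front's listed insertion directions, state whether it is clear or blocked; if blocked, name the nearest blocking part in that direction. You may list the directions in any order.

+y: clear; -x: clear; -y: clear

-x: ray from drawer_front(-1, 1) has no placed part ⇒ clear
-y: ray from drawer_front(-1, 1) has no placed part ⇒ clear
+y: ray from drawer_front(-1, 1) has no placed part ⇒ clear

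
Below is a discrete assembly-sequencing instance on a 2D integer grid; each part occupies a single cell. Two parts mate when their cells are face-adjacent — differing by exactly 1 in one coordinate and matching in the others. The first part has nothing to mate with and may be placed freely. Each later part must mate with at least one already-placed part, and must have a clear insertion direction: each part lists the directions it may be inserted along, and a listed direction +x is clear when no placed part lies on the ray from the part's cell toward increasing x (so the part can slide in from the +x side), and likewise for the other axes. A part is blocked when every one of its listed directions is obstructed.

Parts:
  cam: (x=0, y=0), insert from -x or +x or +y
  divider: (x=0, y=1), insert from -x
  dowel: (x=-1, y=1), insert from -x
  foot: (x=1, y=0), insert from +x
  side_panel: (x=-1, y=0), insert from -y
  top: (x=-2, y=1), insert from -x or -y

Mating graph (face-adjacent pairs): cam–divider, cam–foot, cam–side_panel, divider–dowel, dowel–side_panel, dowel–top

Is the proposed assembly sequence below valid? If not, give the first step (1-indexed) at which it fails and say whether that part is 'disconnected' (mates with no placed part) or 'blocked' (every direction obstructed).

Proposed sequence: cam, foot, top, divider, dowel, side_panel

1. cam@(0, 0) [-x clear] — {cam}
2. foot@(1, 0) [+x clear] — {cam, foot}
3. top@(-2, 1) — no placed neighbour ⇒ disconnected

Invalid at step 3 (disconnected)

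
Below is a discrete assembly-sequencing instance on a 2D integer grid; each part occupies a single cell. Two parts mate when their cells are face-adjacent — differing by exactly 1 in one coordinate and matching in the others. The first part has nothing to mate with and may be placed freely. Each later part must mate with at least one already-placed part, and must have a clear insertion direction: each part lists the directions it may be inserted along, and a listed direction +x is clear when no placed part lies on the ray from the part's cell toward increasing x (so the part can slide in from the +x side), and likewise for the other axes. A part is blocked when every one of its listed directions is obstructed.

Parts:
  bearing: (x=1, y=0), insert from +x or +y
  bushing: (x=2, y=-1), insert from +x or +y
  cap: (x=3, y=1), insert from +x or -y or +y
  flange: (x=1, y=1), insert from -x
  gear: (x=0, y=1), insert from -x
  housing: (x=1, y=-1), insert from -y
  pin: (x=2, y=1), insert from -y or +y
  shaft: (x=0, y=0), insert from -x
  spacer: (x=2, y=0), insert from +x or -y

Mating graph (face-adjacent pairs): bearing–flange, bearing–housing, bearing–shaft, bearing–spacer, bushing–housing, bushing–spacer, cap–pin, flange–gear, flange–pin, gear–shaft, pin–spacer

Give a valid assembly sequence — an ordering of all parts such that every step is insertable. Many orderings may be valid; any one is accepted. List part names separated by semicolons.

shaft; bearing; flange; pin; gear; cap; housing; bushing; spacer

1. shaft@(0, 0) [-x clear] — {shaft}
2. bearing@(1, 0) [+x clear] — {bearing, shaft}
3. flange@(1, 1) [-x clear] — {bearing, flange, shaft}
4. pin@(2, 1) [-y clear] — {bearing, flange, pin, shaft}
5. gear@(0, 1) [-x clear] — {bearing, flange, gear, pin, shaft}
6. cap@(3, 1) [+x clear] — {bearing, cap, flange, gear, pin, shaft}
7. housing@(1, -1) [-y clear] — {bearing, cap, flange, gear, housing, pin, shaft}
8. bushing@(2, -1) [+x clear] — {bearing, bushing, cap, flange, gear, housing, pin, shaft}
9. spacer@(2, 0) [+x clear] — {bearing, bushing, cap, flange, gear, housing, pin, shaft, spacer}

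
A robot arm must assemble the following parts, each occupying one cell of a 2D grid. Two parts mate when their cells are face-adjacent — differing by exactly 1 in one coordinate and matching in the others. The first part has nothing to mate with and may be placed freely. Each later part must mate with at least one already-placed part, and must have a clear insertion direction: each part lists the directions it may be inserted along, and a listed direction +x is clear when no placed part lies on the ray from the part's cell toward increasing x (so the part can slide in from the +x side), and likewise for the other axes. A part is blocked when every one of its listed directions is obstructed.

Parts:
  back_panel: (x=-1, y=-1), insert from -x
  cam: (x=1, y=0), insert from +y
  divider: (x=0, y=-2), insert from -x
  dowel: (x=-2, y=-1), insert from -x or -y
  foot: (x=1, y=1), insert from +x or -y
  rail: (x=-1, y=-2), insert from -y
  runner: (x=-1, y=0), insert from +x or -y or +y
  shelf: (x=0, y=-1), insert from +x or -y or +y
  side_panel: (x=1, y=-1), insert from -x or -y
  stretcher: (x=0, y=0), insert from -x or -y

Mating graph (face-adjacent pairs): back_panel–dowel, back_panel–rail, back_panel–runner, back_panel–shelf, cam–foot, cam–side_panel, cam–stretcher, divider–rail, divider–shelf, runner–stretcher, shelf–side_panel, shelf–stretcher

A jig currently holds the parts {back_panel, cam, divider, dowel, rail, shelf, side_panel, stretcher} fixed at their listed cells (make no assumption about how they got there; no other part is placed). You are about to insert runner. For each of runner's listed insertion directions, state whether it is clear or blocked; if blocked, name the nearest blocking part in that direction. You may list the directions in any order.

+x: blocked by stretcher; +y: clear; -y: blocked by back_panel

+x: nearest on ray is stretcher@(0, 0) ⇒ blocked
-y: nearest on ray is back_panel@(-1, -1) ⇒ blocked
+y: ray from runner(-1, 0) has no placed part ⇒ clear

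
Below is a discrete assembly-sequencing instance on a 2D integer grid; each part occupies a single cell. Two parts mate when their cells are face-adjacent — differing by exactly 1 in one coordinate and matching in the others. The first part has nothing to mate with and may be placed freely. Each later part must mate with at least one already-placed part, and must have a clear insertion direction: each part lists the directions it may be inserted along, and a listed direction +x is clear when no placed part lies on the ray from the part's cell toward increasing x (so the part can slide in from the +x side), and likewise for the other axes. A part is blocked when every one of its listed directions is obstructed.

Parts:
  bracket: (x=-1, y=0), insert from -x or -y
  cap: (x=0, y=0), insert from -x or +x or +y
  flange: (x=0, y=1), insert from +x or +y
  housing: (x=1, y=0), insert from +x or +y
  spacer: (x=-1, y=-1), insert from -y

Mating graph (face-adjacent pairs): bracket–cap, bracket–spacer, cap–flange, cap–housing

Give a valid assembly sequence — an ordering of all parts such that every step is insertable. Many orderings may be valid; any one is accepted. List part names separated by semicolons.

1. cap@(0, 0) [-x clear] — {cap}
2. bracket@(-1, 0) [-x clear] — {bracket, cap}
3. flange@(0, 1) [+x clear] — {bracket, cap, flange}
4. housing@(1, 0) [+x clear] — {bracket, cap, flange, housing}
5. spacer@(-1, -1) [-y clear] — {bracket, cap, flange, housing, spacer}

cap; bracket; flange; housing; spacer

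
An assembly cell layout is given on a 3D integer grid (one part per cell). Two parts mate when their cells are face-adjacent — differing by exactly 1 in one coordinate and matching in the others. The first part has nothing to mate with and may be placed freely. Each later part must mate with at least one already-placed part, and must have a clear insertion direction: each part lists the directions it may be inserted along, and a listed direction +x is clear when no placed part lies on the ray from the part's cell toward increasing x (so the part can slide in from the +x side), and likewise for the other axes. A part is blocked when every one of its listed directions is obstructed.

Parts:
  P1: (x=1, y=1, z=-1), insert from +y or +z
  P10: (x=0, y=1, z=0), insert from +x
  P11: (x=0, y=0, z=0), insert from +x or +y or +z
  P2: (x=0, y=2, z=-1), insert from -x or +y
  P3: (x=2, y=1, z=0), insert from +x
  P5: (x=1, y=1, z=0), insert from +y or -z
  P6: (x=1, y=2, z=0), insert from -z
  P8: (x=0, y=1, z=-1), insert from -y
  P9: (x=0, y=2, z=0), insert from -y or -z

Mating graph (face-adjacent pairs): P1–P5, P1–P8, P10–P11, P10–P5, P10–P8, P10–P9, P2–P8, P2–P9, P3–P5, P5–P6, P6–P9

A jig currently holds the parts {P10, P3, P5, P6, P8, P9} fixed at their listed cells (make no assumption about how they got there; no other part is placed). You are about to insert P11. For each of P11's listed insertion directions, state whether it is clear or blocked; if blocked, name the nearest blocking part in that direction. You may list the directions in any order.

+x: ray from P11(0, 0, 0) has no placed part ⇒ clear
+y: nearest on ray is P10@(0, 1, 0) ⇒ blocked
+z: ray from P11(0, 0, 0) has no placed part ⇒ clear

+x: clear; +y: blocked by P10; +z: clear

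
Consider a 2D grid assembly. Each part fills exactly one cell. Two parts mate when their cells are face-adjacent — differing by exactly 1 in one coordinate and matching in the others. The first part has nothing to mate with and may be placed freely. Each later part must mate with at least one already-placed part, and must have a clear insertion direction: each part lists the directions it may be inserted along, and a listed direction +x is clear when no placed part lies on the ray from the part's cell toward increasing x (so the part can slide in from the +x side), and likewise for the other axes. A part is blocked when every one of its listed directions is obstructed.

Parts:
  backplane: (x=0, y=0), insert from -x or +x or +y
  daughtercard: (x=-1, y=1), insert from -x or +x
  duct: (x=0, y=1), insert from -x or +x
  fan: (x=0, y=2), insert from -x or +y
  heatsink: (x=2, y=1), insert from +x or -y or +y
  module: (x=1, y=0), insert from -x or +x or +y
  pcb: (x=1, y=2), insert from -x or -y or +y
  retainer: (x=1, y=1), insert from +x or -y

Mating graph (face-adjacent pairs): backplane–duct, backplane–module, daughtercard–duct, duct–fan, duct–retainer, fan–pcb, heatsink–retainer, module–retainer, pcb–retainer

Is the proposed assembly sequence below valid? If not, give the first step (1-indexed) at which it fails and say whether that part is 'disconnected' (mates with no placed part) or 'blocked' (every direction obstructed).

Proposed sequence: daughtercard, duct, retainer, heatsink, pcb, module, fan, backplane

1. daughtercard@(-1, 1) [-x clear] — {daughtercard}
2. duct@(0, 1) [+x clear] — {daughtercard, duct}
3. retainer@(1, 1) [+x clear] — {daughtercard, duct, retainer}
4. heatsink@(2, 1) [+x clear] — {daughtercard, duct, heatsink, retainer}
5. pcb@(1, 2) [-x clear] — {daughtercard, duct, heatsink, pcb, retainer}
6. module@(1, 0) [-x clear] — {daughtercard, duct, heatsink, module, pcb, retainer}
7. fan@(0, 2) [-x clear] — {daughtercard, duct, fan, heatsink, module, pcb, retainer}
8. backplane@(0, 0) [-x clear] — {backplane, daughtercard, duct, fan, heatsink, module, pcb, retainer}

Valid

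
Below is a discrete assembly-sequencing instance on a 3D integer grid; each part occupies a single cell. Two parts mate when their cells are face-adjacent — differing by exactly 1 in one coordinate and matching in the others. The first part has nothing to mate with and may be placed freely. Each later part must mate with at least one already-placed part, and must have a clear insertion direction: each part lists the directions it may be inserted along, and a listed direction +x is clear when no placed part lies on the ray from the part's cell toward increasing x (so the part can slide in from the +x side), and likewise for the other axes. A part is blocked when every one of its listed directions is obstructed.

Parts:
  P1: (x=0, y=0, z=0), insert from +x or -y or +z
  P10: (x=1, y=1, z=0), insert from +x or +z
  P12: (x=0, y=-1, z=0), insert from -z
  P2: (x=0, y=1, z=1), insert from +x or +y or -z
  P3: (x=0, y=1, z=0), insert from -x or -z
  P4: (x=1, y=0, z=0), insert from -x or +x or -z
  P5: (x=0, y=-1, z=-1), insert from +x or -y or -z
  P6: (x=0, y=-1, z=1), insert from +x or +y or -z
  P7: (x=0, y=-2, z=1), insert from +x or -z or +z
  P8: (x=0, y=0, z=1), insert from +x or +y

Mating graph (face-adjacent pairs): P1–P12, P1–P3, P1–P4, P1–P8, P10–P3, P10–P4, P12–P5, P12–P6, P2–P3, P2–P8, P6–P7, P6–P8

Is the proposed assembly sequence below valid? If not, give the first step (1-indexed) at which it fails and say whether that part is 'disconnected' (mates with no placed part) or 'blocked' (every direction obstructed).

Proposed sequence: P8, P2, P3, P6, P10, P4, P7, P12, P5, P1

Invalid at step 10 (blocked)

1. P8@(0, 0, 1) [+x clear] — {P8}
2. P2@(0, 1, 1) [+x clear] — {P2, P8}
3. P3@(0, 1, 0) [-x clear] — {P2, P3, P8}
4. P6@(0, -1, 1) [+x clear] — {P2, P3, P6, P8}
5. P10@(1, 1, 0) [+x clear] — {P10, P2, P3, P6, P8}
6. P4@(1, 0, 0) [-x clear] — {P10, P2, P3, P4, P6, P8}
7. P7@(0, -2, 1) [+x clear] — {P10, P2, P3, P4, P6, P7, P8}
8. P12@(0, -1, 0) [-z clear] — {P10, P12, P2, P3, P4, P6, P7, P8}
9. P5@(0, -1, -1) [+x clear] — {P10, P12, P2, P3, P4, P5, P6, P7, P8}
10. P1@(0, 0, 0) — +x/-y/+z all obstructed ⇒ blocked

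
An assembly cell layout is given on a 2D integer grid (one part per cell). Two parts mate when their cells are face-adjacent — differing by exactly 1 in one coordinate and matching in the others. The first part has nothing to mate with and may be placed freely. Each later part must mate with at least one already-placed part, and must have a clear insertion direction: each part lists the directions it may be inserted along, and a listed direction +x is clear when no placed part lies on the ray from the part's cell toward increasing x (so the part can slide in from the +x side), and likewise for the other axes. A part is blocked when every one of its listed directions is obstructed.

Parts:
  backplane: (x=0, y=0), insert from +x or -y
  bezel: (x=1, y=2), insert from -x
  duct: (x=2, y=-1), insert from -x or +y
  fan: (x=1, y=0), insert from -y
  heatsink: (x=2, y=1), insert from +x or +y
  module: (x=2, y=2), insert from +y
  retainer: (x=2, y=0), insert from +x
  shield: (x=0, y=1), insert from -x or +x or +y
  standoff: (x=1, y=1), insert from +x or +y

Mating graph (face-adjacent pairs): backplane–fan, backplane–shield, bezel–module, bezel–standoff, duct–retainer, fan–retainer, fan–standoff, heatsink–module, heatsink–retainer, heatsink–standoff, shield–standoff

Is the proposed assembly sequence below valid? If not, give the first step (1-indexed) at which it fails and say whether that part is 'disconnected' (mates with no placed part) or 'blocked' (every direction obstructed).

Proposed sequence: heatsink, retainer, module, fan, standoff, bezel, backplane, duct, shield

Valid

1. heatsink@(2, 1) [+x clear] — {heatsink}
2. retainer@(2, 0) [+x clear] — {heatsink, retainer}
3. module@(2, 2) [+y clear] — {heatsink, module, retainer}
4. fan@(1, 0) [-y clear] — {fan, heatsink, module, retainer}
5. standoff@(1, 1) [+y clear] — {fan, heatsink, module, retainer, standoff}
6. bezel@(1, 2) [-x clear] — {bezel, fan, heatsink, module, retainer, standoff}
7. backplane@(0, 0) [-y clear] — {backplane, bezel, fan, heatsink, module, retainer, standoff}
8. duct@(2, -1) [-x clear] — {backplane, bezel, duct, fan, heatsink, module, retainer, standoff}
9. shield@(0, 1) [-x clear] — {backplane, bezel, duct, fan, heatsink, module, retainer, shield, standoff}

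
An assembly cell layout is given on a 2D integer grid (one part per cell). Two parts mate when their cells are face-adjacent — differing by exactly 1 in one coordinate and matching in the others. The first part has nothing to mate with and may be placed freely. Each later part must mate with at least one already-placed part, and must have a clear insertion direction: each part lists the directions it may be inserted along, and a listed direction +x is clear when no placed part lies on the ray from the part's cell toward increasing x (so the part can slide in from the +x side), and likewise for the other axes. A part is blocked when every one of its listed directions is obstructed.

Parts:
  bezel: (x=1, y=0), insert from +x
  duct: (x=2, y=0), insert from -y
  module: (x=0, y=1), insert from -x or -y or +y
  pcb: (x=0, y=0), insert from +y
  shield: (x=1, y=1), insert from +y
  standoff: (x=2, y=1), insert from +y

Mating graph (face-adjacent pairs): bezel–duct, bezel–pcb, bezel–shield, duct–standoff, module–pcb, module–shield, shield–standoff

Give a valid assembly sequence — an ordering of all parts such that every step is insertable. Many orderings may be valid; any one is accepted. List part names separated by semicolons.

pcb; module; bezel; duct; standoff; shield

1. pcb@(0, 0) [+y clear] — {pcb}
2. module@(0, 1) [-x clear] — {module, pcb}
3. bezel@(1, 0) [+x clear] — {bezel, module, pcb}
4. duct@(2, 0) [-y clear] — {bezel, duct, module, pcb}
5. standoff@(2, 1) [+y clear] — {bezel, duct, module, pcb, standoff}
6. shield@(1, 1) [+y clear] — {bezel, duct, module, pcb, shield, standoff}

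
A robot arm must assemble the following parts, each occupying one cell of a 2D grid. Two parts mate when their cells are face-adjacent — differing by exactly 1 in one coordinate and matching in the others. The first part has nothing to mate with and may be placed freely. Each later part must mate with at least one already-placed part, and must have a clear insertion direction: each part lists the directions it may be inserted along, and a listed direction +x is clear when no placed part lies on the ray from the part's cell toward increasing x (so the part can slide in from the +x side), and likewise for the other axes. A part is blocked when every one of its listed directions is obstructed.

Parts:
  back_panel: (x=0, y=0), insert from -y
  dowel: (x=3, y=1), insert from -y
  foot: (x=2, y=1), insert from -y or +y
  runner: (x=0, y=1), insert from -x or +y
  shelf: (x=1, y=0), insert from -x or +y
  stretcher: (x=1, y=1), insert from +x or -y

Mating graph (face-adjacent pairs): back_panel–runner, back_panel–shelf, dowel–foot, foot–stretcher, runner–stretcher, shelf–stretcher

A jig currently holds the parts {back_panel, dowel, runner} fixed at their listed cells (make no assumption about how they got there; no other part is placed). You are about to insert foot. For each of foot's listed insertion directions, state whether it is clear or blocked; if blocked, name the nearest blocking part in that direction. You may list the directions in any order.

+y: clear; -y: clear

-y: ray from foot(2, 1) has no placed part ⇒ clear
+y: ray from foot(2, 1) has no placed part ⇒ clear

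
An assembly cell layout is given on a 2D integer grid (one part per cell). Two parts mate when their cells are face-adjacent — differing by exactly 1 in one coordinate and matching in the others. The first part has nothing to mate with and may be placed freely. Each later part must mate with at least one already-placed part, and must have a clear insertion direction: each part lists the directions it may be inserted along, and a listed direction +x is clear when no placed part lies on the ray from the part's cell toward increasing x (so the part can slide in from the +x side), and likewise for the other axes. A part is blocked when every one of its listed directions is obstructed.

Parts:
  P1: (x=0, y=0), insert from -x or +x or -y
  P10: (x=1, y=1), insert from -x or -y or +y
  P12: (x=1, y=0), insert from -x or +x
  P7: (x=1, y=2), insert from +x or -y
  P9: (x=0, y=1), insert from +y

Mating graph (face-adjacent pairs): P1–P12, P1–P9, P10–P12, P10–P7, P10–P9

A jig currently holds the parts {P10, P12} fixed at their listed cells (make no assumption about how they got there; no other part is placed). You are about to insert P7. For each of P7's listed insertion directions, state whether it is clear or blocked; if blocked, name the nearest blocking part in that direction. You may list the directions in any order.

+x: clear; -y: blocked by P10

+x: ray from P7(1, 2) has no placed part ⇒ clear
-y: nearest on ray is P10@(1, 1) ⇒ blocked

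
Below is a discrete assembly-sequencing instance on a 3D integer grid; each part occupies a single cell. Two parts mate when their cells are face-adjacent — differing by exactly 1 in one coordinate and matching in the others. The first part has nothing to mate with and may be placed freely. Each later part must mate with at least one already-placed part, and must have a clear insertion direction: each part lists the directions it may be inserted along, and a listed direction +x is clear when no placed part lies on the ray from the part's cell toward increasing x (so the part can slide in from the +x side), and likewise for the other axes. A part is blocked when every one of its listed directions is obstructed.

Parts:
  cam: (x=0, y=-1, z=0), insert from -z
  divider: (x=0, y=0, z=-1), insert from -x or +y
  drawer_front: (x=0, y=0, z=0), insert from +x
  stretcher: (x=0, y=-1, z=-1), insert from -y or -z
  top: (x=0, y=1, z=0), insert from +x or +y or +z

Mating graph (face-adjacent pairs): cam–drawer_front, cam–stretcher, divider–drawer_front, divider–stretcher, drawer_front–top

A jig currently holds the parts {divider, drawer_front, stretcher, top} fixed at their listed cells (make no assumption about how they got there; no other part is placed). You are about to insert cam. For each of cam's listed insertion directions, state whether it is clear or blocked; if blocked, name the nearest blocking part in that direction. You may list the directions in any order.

-z: nearest on ray is stretcher@(0, -1, -1) ⇒ blocked

-z: blocked by stretcher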